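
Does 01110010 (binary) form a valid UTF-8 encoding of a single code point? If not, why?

valid

Leading byte 0x72 = 01110010 → 1-byte form.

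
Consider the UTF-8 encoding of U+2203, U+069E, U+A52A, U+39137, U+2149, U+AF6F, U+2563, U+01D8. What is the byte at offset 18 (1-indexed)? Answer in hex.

1-indexed offset 18 is 0-indexed offset 17.
U+2203 → 3-byte form E2 88 83 at offsets 0–2.
U+069E → 2-byte form DA 9E at offsets 3–4.
U+A52A → 3-byte form EA 94 AA at offsets 5–7.
U+39137 → 4-byte form F0 B9 84 B7 at offsets 8–11.
U+2149 → 3-byte form E2 85 89 at offsets 12–14.
U+AF6F → 3-byte form EA BD AF at offsets 15–17.
Offset 17 falls in char 6's range; it's byte 3 of EA BD AF = 0xAF.

0xAF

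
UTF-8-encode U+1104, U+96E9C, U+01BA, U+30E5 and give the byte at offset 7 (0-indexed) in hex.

0xC6

U+1104 → 3-byte form E1 84 84 at offsets 0–2.
U+96E9C → 4-byte form F2 96 BA 9C at offsets 3–6.
U+01BA → 2-byte form C6 BA at offsets 7–8.
Offset 7 falls in char 3's range; it's byte 1 of C6 BA = 0xC6.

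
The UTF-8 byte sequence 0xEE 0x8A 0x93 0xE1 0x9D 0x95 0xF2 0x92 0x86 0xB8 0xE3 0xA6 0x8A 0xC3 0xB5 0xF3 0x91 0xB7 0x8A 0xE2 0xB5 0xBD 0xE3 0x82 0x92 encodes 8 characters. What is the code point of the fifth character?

U+00F5

Offset 0: leading byte 0xEE = 11101110 → 3-byte char #1 = EE 8A 93.
Offset 3: leading byte 0xE1 = 11100001 → 3-byte char #2 = E1 9D 95.
Offset 6: leading byte 0xF2 = 11110010 → 4-byte char #3 = F2 92 86 B8.
Offset 10: leading byte 0xE3 = 11100011 → 3-byte char #4 = E3 A6 8A.
Offset 13: leading byte 0xC3 = 11000011 → 2-byte char #5 = C3 B5.
Leading byte 0xC3 = 11000011 matches 110xxxxx → 2-byte sequence.
Byte 1: 0xC3 = 11000011, payload 00011 (5 bits).
Byte 2: 0xB5 = 10110101 (10xxxxxx ✓), payload 110101.
Concatenate: 00011110101 = 0xF5 (11 bits → U+00F5).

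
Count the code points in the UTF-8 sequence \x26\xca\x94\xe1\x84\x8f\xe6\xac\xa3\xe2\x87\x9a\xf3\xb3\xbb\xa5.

6

Byte at offset 0: 0x26 = 00100110 → 1-byte char (#1). Advance 1.
Byte at offset 1: 0xCA = 11001010 → 2-byte char (#2). Advance 2.
Byte at offset 3: 0xE1 = 11100001 → 3-byte char (#3). Advance 3.
Byte at offset 6: 0xE6 = 11100110 → 3-byte char (#4). Advance 3.
Byte at offset 9: 0xE2 = 11100010 → 3-byte char (#5). Advance 3.
Byte at offset 12: 0xF3 = 11110011 → 4-byte char (#6). Advance 4.
Reached end at offset 16 after 6 code points.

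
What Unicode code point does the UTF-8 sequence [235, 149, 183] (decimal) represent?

U+B577

Leading byte 0xEB = 11101011 matches 1110xxxx → 3-byte sequence.
Byte 1: 0xEB = 11101011, payload 1011 (4 bits).
Byte 2: 0x95 = 10010101 (10xxxxxx ✓), payload 010101.
Byte 3: 0xB7 = 10110111 (10xxxxxx ✓), payload 110111.
Concatenate: 1011010101110111 = 0xB577 (16 bits → U+B577).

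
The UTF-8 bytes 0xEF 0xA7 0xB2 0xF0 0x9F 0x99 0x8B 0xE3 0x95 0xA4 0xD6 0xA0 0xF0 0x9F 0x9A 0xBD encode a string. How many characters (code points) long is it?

5

Byte at offset 0: 0xEF = 11101111 → 3-byte char (#1). Advance 3.
Byte at offset 3: 0xF0 = 11110000 → 4-byte char (#2). Advance 4.
Byte at offset 7: 0xE3 = 11100011 → 3-byte char (#3). Advance 3.
Byte at offset 10: 0xD6 = 11010110 → 2-byte char (#4). Advance 2.
Byte at offset 12: 0xF0 = 11110000 → 4-byte char (#5). Advance 4.
Reached end at offset 16 after 5 code points.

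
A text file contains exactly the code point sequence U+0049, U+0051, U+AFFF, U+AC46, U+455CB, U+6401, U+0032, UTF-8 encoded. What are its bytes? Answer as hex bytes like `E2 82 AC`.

U+0049: 1-byte form → 49.
U+0051: 1-byte form → 51.
U+AFFF: 3-byte form → EA BF BF.
U+AC46: 3-byte form → EA B1 86.
U+455CB: 4-byte form → F1 85 97 8B.
U+6401: 3-byte form → E6 90 81.
U+0032: 1-byte form → 32.
Concatenated (16 bytes): 49 51 EA BF BF EA B1 86 F1 85 97 8B E6 90 81 32.

49 51 EA BF BF EA B1 86 F1 85 97 8B E6 90 81 32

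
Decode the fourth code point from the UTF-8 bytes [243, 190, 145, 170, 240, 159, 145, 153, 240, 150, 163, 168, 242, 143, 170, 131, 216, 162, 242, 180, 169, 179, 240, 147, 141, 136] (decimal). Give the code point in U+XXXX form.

Offset 0: leading byte 0xF3 = 11110011 → 4-byte char #1 = F3 BE 91 AA.
Offset 4: leading byte 0xF0 = 11110000 → 4-byte char #2 = F0 9F 91 99.
Offset 8: leading byte 0xF0 = 11110000 → 4-byte char #3 = F0 96 A3 A8.
Offset 12: leading byte 0xF2 = 11110010 → 4-byte char #4 = F2 8F AA 83.
Leading byte 0xF2 = 11110010 matches 11110xxx → 4-byte sequence.
Byte 1: 0xF2 = 11110010, payload 010 (3 bits).
Byte 2: 0x8F = 10001111 (10xxxxxx ✓), payload 001111.
Byte 3: 0xAA = 10101010 (10xxxxxx ✓), payload 101010.
Byte 4: 0x83 = 10000011 (10xxxxxx ✓), payload 000011.
Concatenate: 010001111101010000011 = 0x8FA83 (21 bits → U+8FA83).

U+8FA83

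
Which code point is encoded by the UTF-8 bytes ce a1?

Leading byte 0xCE = 11001110 matches 110xxxxx → 2-byte sequence.
Byte 1: 0xCE = 11001110, payload 01110 (5 bits).
Byte 2: 0xA1 = 10100001 (10xxxxxx ✓), payload 100001.
Concatenate: 01110100001 = 0x3A1 (11 bits → U+03A1).

U+03A1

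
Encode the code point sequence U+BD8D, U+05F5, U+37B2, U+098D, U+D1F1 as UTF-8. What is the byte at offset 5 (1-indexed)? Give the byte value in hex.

0xB5

1-indexed offset 5 is 0-indexed offset 4.
U+BD8D → 3-byte form EB B6 8D at offsets 0–2.
U+05F5 → 2-byte form D7 B5 at offsets 3–4.
Offset 4 falls in char 2's range; it's byte 2 of D7 B5 = 0xB5.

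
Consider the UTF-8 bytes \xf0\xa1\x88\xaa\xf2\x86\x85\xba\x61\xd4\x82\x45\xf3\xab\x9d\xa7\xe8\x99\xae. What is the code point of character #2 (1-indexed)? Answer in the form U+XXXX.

Offset 0: leading byte 0xF0 = 11110000 → 4-byte char #1 = F0 A1 88 AA.
Offset 4: leading byte 0xF2 = 11110010 → 4-byte char #2 = F2 86 85 BA.
Leading byte 0xF2 = 11110010 matches 11110xxx → 4-byte sequence.
Byte 1: 0xF2 = 11110010, payload 010 (3 bits).
Byte 2: 0x86 = 10000110 (10xxxxxx ✓), payload 000110.
Byte 3: 0x85 = 10000101 (10xxxxxx ✓), payload 000101.
Byte 4: 0xBA = 10111010 (10xxxxxx ✓), payload 111010.
Concatenate: 010000110000101111010 = 0x8617A (21 bits → U+8617A).

U+8617A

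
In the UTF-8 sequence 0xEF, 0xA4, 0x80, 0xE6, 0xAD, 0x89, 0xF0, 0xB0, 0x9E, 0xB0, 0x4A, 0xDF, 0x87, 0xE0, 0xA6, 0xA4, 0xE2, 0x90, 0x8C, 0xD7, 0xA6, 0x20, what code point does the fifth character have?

U+07C7

Offset 0: leading byte 0xEF = 11101111 → 3-byte char #1 = EF A4 80.
Offset 3: leading byte 0xE6 = 11100110 → 3-byte char #2 = E6 AD 89.
Offset 6: leading byte 0xF0 = 11110000 → 4-byte char #3 = F0 B0 9E B0.
Offset 10: leading byte 0x4A = 01001010 → 1-byte char #4 = 4A.
Offset 11: leading byte 0xDF = 11011111 → 2-byte char #5 = DF 87.
Leading byte 0xDF = 11011111 matches 110xxxxx → 2-byte sequence.
Byte 1: 0xDF = 11011111, payload 11111 (5 bits).
Byte 2: 0x87 = 10000111 (10xxxxxx ✓), payload 000111.
Concatenate: 11111000111 = 0x7C7 (11 bits → U+07C7).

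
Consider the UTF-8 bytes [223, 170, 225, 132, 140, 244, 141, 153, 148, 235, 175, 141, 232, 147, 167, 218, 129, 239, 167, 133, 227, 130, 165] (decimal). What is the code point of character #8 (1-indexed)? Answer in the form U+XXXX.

U+30A5

Offset 0: leading byte 0xDF = 11011111 → 2-byte char #1 = DF AA.
Offset 2: leading byte 0xE1 = 11100001 → 3-byte char #2 = E1 84 8C.
Offset 5: leading byte 0xF4 = 11110100 → 4-byte char #3 = F4 8D 99 94.
Offset 9: leading byte 0xEB = 11101011 → 3-byte char #4 = EB AF 8D.
Offset 12: leading byte 0xE8 = 11101000 → 3-byte char #5 = E8 93 A7.
Offset 15: leading byte 0xDA = 11011010 → 2-byte char #6 = DA 81.
Offset 17: leading byte 0xEF = 11101111 → 3-byte char #7 = EF A7 85.
Offset 20: leading byte 0xE3 = 11100011 → 3-byte char #8 = E3 82 A5.
Leading byte 0xE3 = 11100011 matches 1110xxxx → 3-byte sequence.
Byte 1: 0xE3 = 11100011, payload 0011 (4 bits).
Byte 2: 0x82 = 10000010 (10xxxxxx ✓), payload 000010.
Byte 3: 0xA5 = 10100101 (10xxxxxx ✓), payload 100101.
Concatenate: 0011000010100101 = 0x30A5 (16 bits → U+30A5).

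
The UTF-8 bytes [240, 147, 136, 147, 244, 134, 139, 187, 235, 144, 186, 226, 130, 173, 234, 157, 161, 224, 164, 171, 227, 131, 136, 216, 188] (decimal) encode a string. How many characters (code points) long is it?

Byte at offset 0: 0xF0 = 11110000 → 4-byte char (#1). Advance 4.
Byte at offset 4: 0xF4 = 11110100 → 4-byte char (#2). Advance 4.
Byte at offset 8: 0xEB = 11101011 → 3-byte char (#3). Advance 3.
Byte at offset 11: 0xE2 = 11100010 → 3-byte char (#4). Advance 3.
Byte at offset 14: 0xEA = 11101010 → 3-byte char (#5). Advance 3.
Byte at offset 17: 0xE0 = 11100000 → 3-byte char (#6). Advance 3.
Byte at offset 20: 0xE3 = 11100011 → 3-byte char (#7). Advance 3.
Byte at offset 23: 0xD8 = 11011000 → 2-byte char (#8). Advance 2.
Reached end at offset 25 after 8 code points.

8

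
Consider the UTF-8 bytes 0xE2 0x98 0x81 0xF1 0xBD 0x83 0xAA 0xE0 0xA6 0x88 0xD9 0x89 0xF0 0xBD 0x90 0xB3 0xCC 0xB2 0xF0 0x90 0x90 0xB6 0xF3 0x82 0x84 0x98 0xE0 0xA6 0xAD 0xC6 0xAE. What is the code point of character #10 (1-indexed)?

U+01AE

Offset 0: leading byte 0xE2 = 11100010 → 3-byte char #1 = E2 98 81.
Offset 3: leading byte 0xF1 = 11110001 → 4-byte char #2 = F1 BD 83 AA.
Offset 7: leading byte 0xE0 = 11100000 → 3-byte char #3 = E0 A6 88.
Offset 10: leading byte 0xD9 = 11011001 → 2-byte char #4 = D9 89.
Offset 12: leading byte 0xF0 = 11110000 → 4-byte char #5 = F0 BD 90 B3.
Offset 16: leading byte 0xCC = 11001100 → 2-byte char #6 = CC B2.
Offset 18: leading byte 0xF0 = 11110000 → 4-byte char #7 = F0 90 90 B6.
Offset 22: leading byte 0xF3 = 11110011 → 4-byte char #8 = F3 82 84 98.
Offset 26: leading byte 0xE0 = 11100000 → 3-byte char #9 = E0 A6 AD.
Offset 29: leading byte 0xC6 = 11000110 → 2-byte char #10 = C6 AE.
Leading byte 0xC6 = 11000110 matches 110xxxxx → 2-byte sequence.
Byte 1: 0xC6 = 11000110, payload 00110 (5 bits).
Byte 2: 0xAE = 10101110 (10xxxxxx ✓), payload 101110.
Concatenate: 00110101110 = 0x1AE (11 bits → U+01AE).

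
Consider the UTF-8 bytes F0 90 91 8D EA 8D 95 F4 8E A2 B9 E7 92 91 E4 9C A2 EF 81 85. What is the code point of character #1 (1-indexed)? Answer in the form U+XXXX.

U+1044D

Offset 0: leading byte 0xF0 = 11110000 → 4-byte char #1 = F0 90 91 8D.
Leading byte 0xF0 = 11110000 matches 11110xxx → 4-byte sequence.
Byte 1: 0xF0 = 11110000, payload 000 (3 bits).
Byte 2: 0x90 = 10010000 (10xxxxxx ✓), payload 010000.
Byte 3: 0x91 = 10010001 (10xxxxxx ✓), payload 010001.
Byte 4: 0x8D = 10001101 (10xxxxxx ✓), payload 001101.
Concatenate: 000010000010001001101 = 0x1044D (21 bits → U+1044D).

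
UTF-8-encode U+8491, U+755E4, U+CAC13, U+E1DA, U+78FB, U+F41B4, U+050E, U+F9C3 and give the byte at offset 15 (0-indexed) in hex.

U+8491 → 3-byte form E8 92 91 at offsets 0–2.
U+755E4 → 4-byte form F1 B5 97 A4 at offsets 3–6.
U+CAC13 → 4-byte form F3 8A B0 93 at offsets 7–10.
U+E1DA → 3-byte form EE 87 9A at offsets 11–13.
U+78FB → 3-byte form E7 A3 BB at offsets 14–16.
Offset 15 falls in char 5's range; it's byte 2 of E7 A3 BB = 0xA3.

0xA3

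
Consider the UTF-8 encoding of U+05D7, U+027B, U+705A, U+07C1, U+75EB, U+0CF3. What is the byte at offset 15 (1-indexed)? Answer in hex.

1-indexed offset 15 is 0-indexed offset 14.
U+05D7 → 2-byte form D7 97 at offsets 0–1.
U+027B → 2-byte form C9 BB at offsets 2–3.
U+705A → 3-byte form E7 81 9A at offsets 4–6.
U+07C1 → 2-byte form DF 81 at offsets 7–8.
U+75EB → 3-byte form E7 97 AB at offsets 9–11.
U+0CF3 → 3-byte form E0 B3 B3 at offsets 12–14.
Offset 14 falls in char 6's range; it's byte 3 of E0 B3 B3 = 0xB3.

0xB3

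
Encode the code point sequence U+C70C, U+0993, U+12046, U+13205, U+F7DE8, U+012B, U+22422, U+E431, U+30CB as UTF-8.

U+C70C: 3-byte form → EC 9C 8C.
U+0993: 3-byte form → E0 A6 93.
U+12046: 4-byte form → F0 92 81 86.
U+13205: 4-byte form → F0 93 88 85.
U+F7DE8: 4-byte form → F3 B7 B7 A8.
U+012B: 2-byte form → C4 AB.
U+22422: 4-byte form → F0 A2 90 A2.
U+E431: 3-byte form → EE 90 B1.
U+30CB: 3-byte form → E3 83 8B.
Concatenated (30 bytes): EC 9C 8C E0 A6 93 F0 92 81 86 F0 93 88 85 F3 B7 B7 A8 C4 AB F0 A2 90 A2 EE 90 B1 E3 83 8B.

EC 9C 8C E0 A6 93 F0 92 81 86 F0 93 88 85 F3 B7 B7 A8 C4 AB F0 A2 90 A2 EE 90 B1 E3 83 8B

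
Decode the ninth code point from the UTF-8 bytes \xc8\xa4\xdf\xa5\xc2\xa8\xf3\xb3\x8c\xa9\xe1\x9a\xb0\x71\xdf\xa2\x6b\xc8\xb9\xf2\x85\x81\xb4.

U+0239

Offset 0: leading byte 0xC8 = 11001000 → 2-byte char #1 = C8 A4.
Offset 2: leading byte 0xDF = 11011111 → 2-byte char #2 = DF A5.
Offset 4: leading byte 0xC2 = 11000010 → 2-byte char #3 = C2 A8.
Offset 6: leading byte 0xF3 = 11110011 → 4-byte char #4 = F3 B3 8C A9.
Offset 10: leading byte 0xE1 = 11100001 → 3-byte char #5 = E1 9A B0.
Offset 13: leading byte 0x71 = 01110001 → 1-byte char #6 = 71.
Offset 14: leading byte 0xDF = 11011111 → 2-byte char #7 = DF A2.
Offset 16: leading byte 0x6B = 01101011 → 1-byte char #8 = 6B.
Offset 17: leading byte 0xC8 = 11001000 → 2-byte char #9 = C8 B9.
Leading byte 0xC8 = 11001000 matches 110xxxxx → 2-byte sequence.
Byte 1: 0xC8 = 11001000, payload 01000 (5 bits).
Byte 2: 0xB9 = 10111001 (10xxxxxx ✓), payload 111001.
Concatenate: 01000111001 = 0x239 (11 bits → U+0239).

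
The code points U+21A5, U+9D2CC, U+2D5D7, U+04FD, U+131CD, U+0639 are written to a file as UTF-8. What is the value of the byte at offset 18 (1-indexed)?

0xD8

1-indexed offset 18 is 0-indexed offset 17.
U+21A5 → 3-byte form E2 86 A5 at offsets 0–2.
U+9D2CC → 4-byte form F2 9D 8B 8C at offsets 3–6.
U+2D5D7 → 4-byte form F0 AD 97 97 at offsets 7–10.
U+04FD → 2-byte form D3 BD at offsets 11–12.
U+131CD → 4-byte form F0 93 87 8D at offsets 13–16.
U+0639 → 2-byte form D8 B9 at offsets 17–18.
Offset 17 falls in char 6's range; it's byte 1 of D8 B9 = 0xD8.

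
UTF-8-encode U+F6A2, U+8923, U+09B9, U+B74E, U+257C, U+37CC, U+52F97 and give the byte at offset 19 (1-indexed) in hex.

0xF1

1-indexed offset 19 is 0-indexed offset 18.
U+F6A2 → 3-byte form EF 9A A2 at offsets 0–2.
U+8923 → 3-byte form E8 A4 A3 at offsets 3–5.
U+09B9 → 3-byte form E0 A6 B9 at offsets 6–8.
U+B74E → 3-byte form EB 9D 8E at offsets 9–11.
U+257C → 3-byte form E2 95 BC at offsets 12–14.
U+37CC → 3-byte form E3 9F 8C at offsets 15–17.
U+52F97 → 4-byte form F1 92 BE 97 at offsets 18–21.
Offset 18 falls in char 7's range; it's byte 1 of F1 92 BE 97 = 0xF1.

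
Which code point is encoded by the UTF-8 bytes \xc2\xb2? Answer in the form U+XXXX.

Leading byte 0xC2 = 11000010 matches 110xxxxx → 2-byte sequence.
Byte 1: 0xC2 = 11000010, payload 00010 (5 bits).
Byte 2: 0xB2 = 10110010 (10xxxxxx ✓), payload 110010.
Concatenate: 00010110010 = 0xB2 (11 bits → U+00B2).

U+00B2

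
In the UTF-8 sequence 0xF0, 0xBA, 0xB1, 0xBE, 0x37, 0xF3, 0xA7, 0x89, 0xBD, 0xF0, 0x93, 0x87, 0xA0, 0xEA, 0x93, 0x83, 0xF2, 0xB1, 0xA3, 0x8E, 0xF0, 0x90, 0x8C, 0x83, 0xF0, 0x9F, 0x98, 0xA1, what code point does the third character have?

Offset 0: leading byte 0xF0 = 11110000 → 4-byte char #1 = F0 BA B1 BE.
Offset 4: leading byte 0x37 = 00110111 → 1-byte char #2 = 37.
Offset 5: leading byte 0xF3 = 11110011 → 4-byte char #3 = F3 A7 89 BD.
Leading byte 0xF3 = 11110011 matches 11110xxx → 4-byte sequence.
Byte 1: 0xF3 = 11110011, payload 011 (3 bits).
Byte 2: 0xA7 = 10100111 (10xxxxxx ✓), payload 100111.
Byte 3: 0x89 = 10001001 (10xxxxxx ✓), payload 001001.
Byte 4: 0xBD = 10111101 (10xxxxxx ✓), payload 111101.
Concatenate: 011100111001001111101 = 0xE727D (21 bits → U+E727D).

U+E727D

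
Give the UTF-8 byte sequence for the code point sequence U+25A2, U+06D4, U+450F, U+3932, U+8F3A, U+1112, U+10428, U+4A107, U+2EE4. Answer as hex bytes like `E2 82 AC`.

E2 96 A2 DB 94 E4 94 8F E3 A4 B2 E8 BC BA E1 84 92 F0 90 90 A8 F1 8A 84 87 E2 BB A4

U+25A2: 3-byte form → E2 96 A2.
U+06D4: 2-byte form → DB 94.
U+450F: 3-byte form → E4 94 8F.
U+3932: 3-byte form → E3 A4 B2.
U+8F3A: 3-byte form → E8 BC BA.
U+1112: 3-byte form → E1 84 92.
U+10428: 4-byte form → F0 90 90 A8.
U+4A107: 4-byte form → F1 8A 84 87.
U+2EE4: 3-byte form → E2 BB A4.
Concatenated (28 bytes): E2 96 A2 DB 94 E4 94 8F E3 A4 B2 E8 BC BA E1 84 92 F0 90 90 A8 F1 8A 84 87 E2 BB A4.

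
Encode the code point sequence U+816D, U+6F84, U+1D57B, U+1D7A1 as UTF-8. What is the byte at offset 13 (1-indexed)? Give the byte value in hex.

0x9E

1-indexed offset 13 is 0-indexed offset 12.
U+816D → 3-byte form E8 85 AD at offsets 0–2.
U+6F84 → 3-byte form E6 BE 84 at offsets 3–5.
U+1D57B → 4-byte form F0 9D 95 BB at offsets 6–9.
U+1D7A1 → 4-byte form F0 9D 9E A1 at offsets 10–13.
Offset 12 falls in char 4's range; it's byte 3 of F0 9D 9E A1 = 0x9E.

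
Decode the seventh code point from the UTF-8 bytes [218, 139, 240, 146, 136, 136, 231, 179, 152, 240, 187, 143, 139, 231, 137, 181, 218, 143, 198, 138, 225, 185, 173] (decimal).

U+018A

Offset 0: leading byte 0xDA = 11011010 → 2-byte char #1 = DA 8B.
Offset 2: leading byte 0xF0 = 11110000 → 4-byte char #2 = F0 92 88 88.
Offset 6: leading byte 0xE7 = 11100111 → 3-byte char #3 = E7 B3 98.
Offset 9: leading byte 0xF0 = 11110000 → 4-byte char #4 = F0 BB 8F 8B.
Offset 13: leading byte 0xE7 = 11100111 → 3-byte char #5 = E7 89 B5.
Offset 16: leading byte 0xDA = 11011010 → 2-byte char #6 = DA 8F.
Offset 18: leading byte 0xC6 = 11000110 → 2-byte char #7 = C6 8A.
Leading byte 0xC6 = 11000110 matches 110xxxxx → 2-byte sequence.
Byte 1: 0xC6 = 11000110, payload 00110 (5 bits).
Byte 2: 0x8A = 10001010 (10xxxxxx ✓), payload 001010.
Concatenate: 00110001010 = 0x18A (11 bits → U+018A).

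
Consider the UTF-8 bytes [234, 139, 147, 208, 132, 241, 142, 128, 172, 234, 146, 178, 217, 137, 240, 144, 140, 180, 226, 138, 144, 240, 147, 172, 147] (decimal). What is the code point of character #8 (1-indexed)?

Offset 0: leading byte 0xEA = 11101010 → 3-byte char #1 = EA 8B 93.
Offset 3: leading byte 0xD0 = 11010000 → 2-byte char #2 = D0 84.
Offset 5: leading byte 0xF1 = 11110001 → 4-byte char #3 = F1 8E 80 AC.
Offset 9: leading byte 0xEA = 11101010 → 3-byte char #4 = EA 92 B2.
Offset 12: leading byte 0xD9 = 11011001 → 2-byte char #5 = D9 89.
Offset 14: leading byte 0xF0 = 11110000 → 4-byte char #6 = F0 90 8C B4.
Offset 18: leading byte 0xE2 = 11100010 → 3-byte char #7 = E2 8A 90.
Offset 21: leading byte 0xF0 = 11110000 → 4-byte char #8 = F0 93 AC 93.
Leading byte 0xF0 = 11110000 matches 11110xxx → 4-byte sequence.
Byte 1: 0xF0 = 11110000, payload 000 (3 bits).
Byte 2: 0x93 = 10010011 (10xxxxxx ✓), payload 010011.
Byte 3: 0xAC = 10101100 (10xxxxxx ✓), payload 101100.
Byte 4: 0x93 = 10010011 (10xxxxxx ✓), payload 010011.
Concatenate: 000010011101100010011 = 0x13B13 (21 bits → U+13B13).

U+13B13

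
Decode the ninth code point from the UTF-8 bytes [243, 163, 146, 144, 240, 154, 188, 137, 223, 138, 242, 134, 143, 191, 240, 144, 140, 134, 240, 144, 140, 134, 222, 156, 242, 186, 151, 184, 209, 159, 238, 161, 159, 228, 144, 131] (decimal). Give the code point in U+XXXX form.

U+045F

Offset 0: leading byte 0xF3 = 11110011 → 4-byte char #1 = F3 A3 92 90.
Offset 4: leading byte 0xF0 = 11110000 → 4-byte char #2 = F0 9A BC 89.
Offset 8: leading byte 0xDF = 11011111 → 2-byte char #3 = DF 8A.
Offset 10: leading byte 0xF2 = 11110010 → 4-byte char #4 = F2 86 8F BF.
Offset 14: leading byte 0xF0 = 11110000 → 4-byte char #5 = F0 90 8C 86.
Offset 18: leading byte 0xF0 = 11110000 → 4-byte char #6 = F0 90 8C 86.
Offset 22: leading byte 0xDE = 11011110 → 2-byte char #7 = DE 9C.
Offset 24: leading byte 0xF2 = 11110010 → 4-byte char #8 = F2 BA 97 B8.
Offset 28: leading byte 0xD1 = 11010001 → 2-byte char #9 = D1 9F.
Leading byte 0xD1 = 11010001 matches 110xxxxx → 2-byte sequence.
Byte 1: 0xD1 = 11010001, payload 10001 (5 bits).
Byte 2: 0x9F = 10011111 (10xxxxxx ✓), payload 011111.
Concatenate: 10001011111 = 0x45F (11 bits → U+045F).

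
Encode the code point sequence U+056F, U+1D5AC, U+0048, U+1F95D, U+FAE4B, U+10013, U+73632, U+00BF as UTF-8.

D5 AF F0 9D 96 AC 48 F0 9F A5 9D F3 BA B9 8B F0 90 80 93 F1 B3 98 B2 C2 BF

U+056F: 2-byte form → D5 AF.
U+1D5AC: 4-byte form → F0 9D 96 AC.
U+0048: 1-byte form → 48.
U+1F95D: 4-byte form → F0 9F A5 9D.
U+FAE4B: 4-byte form → F3 BA B9 8B.
U+10013: 4-byte form → F0 90 80 93.
U+73632: 4-byte form → F1 B3 98 B2.
U+00BF: 2-byte form → C2 BF.
Concatenated (25 bytes): D5 AF F0 9D 96 AC 48 F0 9F A5 9D F3 BA B9 8B F0 90 80 93 F1 B3 98 B2 C2 BF.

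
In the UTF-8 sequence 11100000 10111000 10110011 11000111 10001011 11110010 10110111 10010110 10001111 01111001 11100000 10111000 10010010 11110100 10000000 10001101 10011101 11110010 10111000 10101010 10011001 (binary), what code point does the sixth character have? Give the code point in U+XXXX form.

U+10035D

Offset 0: leading byte 0xE0 = 11100000 → 3-byte char #1 = E0 B8 B3.
Offset 3: leading byte 0xC7 = 11000111 → 2-byte char #2 = C7 8B.
Offset 5: leading byte 0xF2 = 11110010 → 4-byte char #3 = F2 B7 96 8F.
Offset 9: leading byte 0x79 = 01111001 → 1-byte char #4 = 79.
Offset 10: leading byte 0xE0 = 11100000 → 3-byte char #5 = E0 B8 92.
Offset 13: leading byte 0xF4 = 11110100 → 4-byte char #6 = F4 80 8D 9D.
Leading byte 0xF4 = 11110100 matches 11110xxx → 4-byte sequence.
Byte 1: 0xF4 = 11110100, payload 100 (3 bits).
Byte 2: 0x80 = 10000000 (10xxxxxx ✓), payload 000000.
Byte 3: 0x8D = 10001101 (10xxxxxx ✓), payload 001101.
Byte 4: 0x9D = 10011101 (10xxxxxx ✓), payload 011101.
Concatenate: 100000000001101011101 = 0x10035D (21 bits → U+10035D).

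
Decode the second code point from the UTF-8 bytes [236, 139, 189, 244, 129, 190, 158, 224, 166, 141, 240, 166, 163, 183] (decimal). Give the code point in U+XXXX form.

Offset 0: leading byte 0xEC = 11101100 → 3-byte char #1 = EC 8B BD.
Offset 3: leading byte 0xF4 = 11110100 → 4-byte char #2 = F4 81 BE 9E.
Leading byte 0xF4 = 11110100 matches 11110xxx → 4-byte sequence.
Byte 1: 0xF4 = 11110100, payload 100 (3 bits).
Byte 2: 0x81 = 10000001 (10xxxxxx ✓), payload 000001.
Byte 3: 0xBE = 10111110 (10xxxxxx ✓), payload 111110.
Byte 4: 0x9E = 10011110 (10xxxxxx ✓), payload 011110.
Concatenate: 100000001111110011110 = 0x101F9E (21 bits → U+101F9E).

U+101F9E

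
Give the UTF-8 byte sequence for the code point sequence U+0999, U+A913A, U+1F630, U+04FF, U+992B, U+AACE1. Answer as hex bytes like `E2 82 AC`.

E0 A6 99 F2 A9 84 BA F0 9F 98 B0 D3 BF E9 A4 AB F2 AA B3 A1

U+0999: 3-byte form → E0 A6 99.
U+A913A: 4-byte form → F2 A9 84 BA.
U+1F630: 4-byte form → F0 9F 98 B0.
U+04FF: 2-byte form → D3 BF.
U+992B: 3-byte form → E9 A4 AB.
U+AACE1: 4-byte form → F2 AA B3 A1.
Concatenated (20 bytes): E0 A6 99 F2 A9 84 BA F0 9F 98 B0 D3 BF E9 A4 AB F2 AA B3 A1.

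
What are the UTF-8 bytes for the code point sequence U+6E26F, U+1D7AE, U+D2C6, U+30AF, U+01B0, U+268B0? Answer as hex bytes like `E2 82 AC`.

F1 AE 89 AF F0 9D 9E AE ED 8B 86 E3 82 AF C6 B0 F0 A6 A2 B0

U+6E26F: 4-byte form → F1 AE 89 AF.
U+1D7AE: 4-byte form → F0 9D 9E AE.
U+D2C6: 3-byte form → ED 8B 86.
U+30AF: 3-byte form → E3 82 AF.
U+01B0: 2-byte form → C6 B0.
U+268B0: 4-byte form → F0 A6 A2 B0.
Concatenated (20 bytes): F1 AE 89 AF F0 9D 9E AE ED 8B 86 E3 82 AF C6 B0 F0 A6 A2 B0.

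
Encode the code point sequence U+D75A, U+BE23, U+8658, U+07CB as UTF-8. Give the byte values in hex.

U+D75A: 3-byte form → ED 9D 9A.
U+BE23: 3-byte form → EB B8 A3.
U+8658: 3-byte form → E8 99 98.
U+07CB: 2-byte form → DF 8B.
Concatenated (11 bytes): ED 9D 9A EB B8 A3 E8 99 98 DF 8B.

ED 9D 9A EB B8 A3 E8 99 98 DF 8B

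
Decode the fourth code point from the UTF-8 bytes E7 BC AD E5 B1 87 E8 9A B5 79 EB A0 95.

Offset 0: leading byte 0xE7 = 11100111 → 3-byte char #1 = E7 BC AD.
Offset 3: leading byte 0xE5 = 11100101 → 3-byte char #2 = E5 B1 87.
Offset 6: leading byte 0xE8 = 11101000 → 3-byte char #3 = E8 9A B5.
Offset 9: leading byte 0x79 = 01111001 → 1-byte char #4 = 79.
Leading byte 0x79 = 01111001 matches 0xxxxxxx → 1-byte sequence.
Byte 1: 0x79 = 01111001, payload 1111001 (7 bits).
Concatenate: 1111001 = 0x79 (7 bits → U+0079).

U+0079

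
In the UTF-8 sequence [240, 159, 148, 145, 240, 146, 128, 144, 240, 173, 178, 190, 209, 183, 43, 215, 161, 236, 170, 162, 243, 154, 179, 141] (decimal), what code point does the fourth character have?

U+0477

Offset 0: leading byte 0xF0 = 11110000 → 4-byte char #1 = F0 9F 94 91.
Offset 4: leading byte 0xF0 = 11110000 → 4-byte char #2 = F0 92 80 90.
Offset 8: leading byte 0xF0 = 11110000 → 4-byte char #3 = F0 AD B2 BE.
Offset 12: leading byte 0xD1 = 11010001 → 2-byte char #4 = D1 B7.
Leading byte 0xD1 = 11010001 matches 110xxxxx → 2-byte sequence.
Byte 1: 0xD1 = 11010001, payload 10001 (5 bits).
Byte 2: 0xB7 = 10110111 (10xxxxxx ✓), payload 110111.
Concatenate: 10001110111 = 0x477 (11 bits → U+0477).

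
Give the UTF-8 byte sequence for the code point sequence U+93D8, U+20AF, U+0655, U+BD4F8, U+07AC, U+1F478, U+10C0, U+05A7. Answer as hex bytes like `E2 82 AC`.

E9 8F 98 E2 82 AF D9 95 F2 BD 93 B8 DE AC F0 9F 91 B8 E1 83 80 D6 A7

U+93D8: 3-byte form → E9 8F 98.
U+20AF: 3-byte form → E2 82 AF.
U+0655: 2-byte form → D9 95.
U+BD4F8: 4-byte form → F2 BD 93 B8.
U+07AC: 2-byte form → DE AC.
U+1F478: 4-byte form → F0 9F 91 B8.
U+10C0: 3-byte form → E1 83 80.
U+05A7: 2-byte form → D6 A7.
Concatenated (23 bytes): E9 8F 98 E2 82 AF D9 95 F2 BD 93 B8 DE AC F0 9F 91 B8 E1 83 80 D6 A7.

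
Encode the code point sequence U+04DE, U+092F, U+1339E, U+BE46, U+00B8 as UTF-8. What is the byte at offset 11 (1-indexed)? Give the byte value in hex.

0xB9

1-indexed offset 11 is 0-indexed offset 10.
U+04DE → 2-byte form D3 9E at offsets 0–1.
U+092F → 3-byte form E0 A4 AF at offsets 2–4.
U+1339E → 4-byte form F0 93 8E 9E at offsets 5–8.
U+BE46 → 3-byte form EB B9 86 at offsets 9–11.
Offset 10 falls in char 4's range; it's byte 2 of EB B9 86 = 0xB9.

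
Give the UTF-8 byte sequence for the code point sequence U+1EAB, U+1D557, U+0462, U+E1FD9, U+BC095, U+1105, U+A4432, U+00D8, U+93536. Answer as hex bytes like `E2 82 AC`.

E1 BA AB F0 9D 95 97 D1 A2 F3 A1 BF 99 F2 BC 82 95 E1 84 85 F2 A4 90 B2 C3 98 F2 93 94 B6

U+1EAB: 3-byte form → E1 BA AB.
U+1D557: 4-byte form → F0 9D 95 97.
U+0462: 2-byte form → D1 A2.
U+E1FD9: 4-byte form → F3 A1 BF 99.
U+BC095: 4-byte form → F2 BC 82 95.
U+1105: 3-byte form → E1 84 85.
U+A4432: 4-byte form → F2 A4 90 B2.
U+00D8: 2-byte form → C3 98.
U+93536: 4-byte form → F2 93 94 B6.
Concatenated (30 bytes): E1 BA AB F0 9D 95 97 D1 A2 F3 A1 BF 99 F2 BC 82 95 E1 84 85 F2 A4 90 B2 C3 98 F2 93 94 B6.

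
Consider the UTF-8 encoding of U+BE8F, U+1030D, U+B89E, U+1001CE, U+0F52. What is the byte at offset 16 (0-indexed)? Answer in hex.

U+BE8F → 3-byte form EB BA 8F at offsets 0–2.
U+1030D → 4-byte form F0 90 8C 8D at offsets 3–6.
U+B89E → 3-byte form EB A2 9E at offsets 7–9.
U+1001CE → 4-byte form F4 80 87 8E at offsets 10–13.
U+0F52 → 3-byte form E0 BD 92 at offsets 14–16.
Offset 16 falls in char 5's range; it's byte 3 of E0 BD 92 = 0x92.

0x92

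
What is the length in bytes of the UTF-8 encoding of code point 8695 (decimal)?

U+21F7 = 0x21F7. UTF-8 uses 1 byte below 0x80, 2 below 0x800, 3 below 0x10000, 4 up to 0x10FFFF. 0x21F7 is in U+0800–U+FFFF → 3 bytes.

3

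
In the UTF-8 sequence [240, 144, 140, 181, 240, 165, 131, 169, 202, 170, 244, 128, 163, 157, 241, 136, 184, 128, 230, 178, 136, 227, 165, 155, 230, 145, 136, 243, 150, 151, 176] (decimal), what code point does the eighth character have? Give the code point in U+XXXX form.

Offset 0: leading byte 0xF0 = 11110000 → 4-byte char #1 = F0 90 8C B5.
Offset 4: leading byte 0xF0 = 11110000 → 4-byte char #2 = F0 A5 83 A9.
Offset 8: leading byte 0xCA = 11001010 → 2-byte char #3 = CA AA.
Offset 10: leading byte 0xF4 = 11110100 → 4-byte char #4 = F4 80 A3 9D.
Offset 14: leading byte 0xF1 = 11110001 → 4-byte char #5 = F1 88 B8 80.
Offset 18: leading byte 0xE6 = 11100110 → 3-byte char #6 = E6 B2 88.
Offset 21: leading byte 0xE3 = 11100011 → 3-byte char #7 = E3 A5 9B.
Offset 24: leading byte 0xE6 = 11100110 → 3-byte char #8 = E6 91 88.
Leading byte 0xE6 = 11100110 matches 1110xxxx → 3-byte sequence.
Byte 1: 0xE6 = 11100110, payload 0110 (4 bits).
Byte 2: 0x91 = 10010001 (10xxxxxx ✓), payload 010001.
Byte 3: 0x88 = 10001000 (10xxxxxx ✓), payload 001000.
Concatenate: 0110010001001000 = 0x6448 (16 bits → U+6448).

U+6448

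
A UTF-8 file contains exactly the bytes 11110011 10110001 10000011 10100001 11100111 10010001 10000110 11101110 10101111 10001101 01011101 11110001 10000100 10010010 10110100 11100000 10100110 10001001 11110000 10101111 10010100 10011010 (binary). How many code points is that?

Byte at offset 0: 0xF3 = 11110011 → 4-byte char (#1). Advance 4.
Byte at offset 4: 0xE7 = 11100111 → 3-byte char (#2). Advance 3.
Byte at offset 7: 0xEE = 11101110 → 3-byte char (#3). Advance 3.
Byte at offset 10: 0x5D = 01011101 → 1-byte char (#4). Advance 1.
Byte at offset 11: 0xF1 = 11110001 → 4-byte char (#5). Advance 4.
Byte at offset 15: 0xE0 = 11100000 → 3-byte char (#6). Advance 3.
Byte at offset 18: 0xF0 = 11110000 → 4-byte char (#7). Advance 4.
Reached end at offset 22 after 7 code points.

7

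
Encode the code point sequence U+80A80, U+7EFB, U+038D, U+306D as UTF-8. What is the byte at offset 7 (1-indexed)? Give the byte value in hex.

0xBB

1-indexed offset 7 is 0-indexed offset 6.
U+80A80 → 4-byte form F2 80 AA 80 at offsets 0–3.
U+7EFB → 3-byte form E7 BB BB at offsets 4–6.
Offset 6 falls in char 2's range; it's byte 3 of E7 BB BB = 0xBB.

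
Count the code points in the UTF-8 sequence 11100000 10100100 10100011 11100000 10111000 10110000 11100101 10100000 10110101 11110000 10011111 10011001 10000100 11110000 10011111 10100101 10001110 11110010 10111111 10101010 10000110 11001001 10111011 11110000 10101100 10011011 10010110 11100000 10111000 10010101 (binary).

9

Byte at offset 0: 0xE0 = 11100000 → 3-byte char (#1). Advance 3.
Byte at offset 3: 0xE0 = 11100000 → 3-byte char (#2). Advance 3.
Byte at offset 6: 0xE5 = 11100101 → 3-byte char (#3). Advance 3.
Byte at offset 9: 0xF0 = 11110000 → 4-byte char (#4). Advance 4.
Byte at offset 13: 0xF0 = 11110000 → 4-byte char (#5). Advance 4.
Byte at offset 17: 0xF2 = 11110010 → 4-byte char (#6). Advance 4.
Byte at offset 21: 0xC9 = 11001001 → 2-byte char (#7). Advance 2.
Byte at offset 23: 0xF0 = 11110000 → 4-byte char (#8). Advance 4.
Byte at offset 27: 0xE0 = 11100000 → 3-byte char (#9). Advance 3.
Reached end at offset 30 after 9 code points.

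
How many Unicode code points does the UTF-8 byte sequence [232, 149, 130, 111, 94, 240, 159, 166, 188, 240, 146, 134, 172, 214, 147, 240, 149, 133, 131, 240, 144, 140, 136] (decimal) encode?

8

Byte at offset 0: 0xE8 = 11101000 → 3-byte char (#1). Advance 3.
Byte at offset 3: 0x6F = 01101111 → 1-byte char (#2). Advance 1.
Byte at offset 4: 0x5E = 01011110 → 1-byte char (#3). Advance 1.
Byte at offset 5: 0xF0 = 11110000 → 4-byte char (#4). Advance 4.
Byte at offset 9: 0xF0 = 11110000 → 4-byte char (#5). Advance 4.
Byte at offset 13: 0xD6 = 11010110 → 2-byte char (#6). Advance 2.
Byte at offset 15: 0xF0 = 11110000 → 4-byte char (#7). Advance 4.
Byte at offset 19: 0xF0 = 11110000 → 4-byte char (#8). Advance 4.
Reached end at offset 23 after 8 code points.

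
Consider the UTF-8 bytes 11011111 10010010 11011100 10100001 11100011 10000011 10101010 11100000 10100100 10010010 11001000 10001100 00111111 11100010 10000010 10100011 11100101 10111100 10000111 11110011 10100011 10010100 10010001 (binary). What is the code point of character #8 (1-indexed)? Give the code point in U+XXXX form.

U+5F07

Offset 0: leading byte 0xDF = 11011111 → 2-byte char #1 = DF 92.
Offset 2: leading byte 0xDC = 11011100 → 2-byte char #2 = DC A1.
Offset 4: leading byte 0xE3 = 11100011 → 3-byte char #3 = E3 83 AA.
Offset 7: leading byte 0xE0 = 11100000 → 3-byte char #4 = E0 A4 92.
Offset 10: leading byte 0xC8 = 11001000 → 2-byte char #5 = C8 8C.
Offset 12: leading byte 0x3F = 00111111 → 1-byte char #6 = 3F.
Offset 13: leading byte 0xE2 = 11100010 → 3-byte char #7 = E2 82 A3.
Offset 16: leading byte 0xE5 = 11100101 → 3-byte char #8 = E5 BC 87.
Leading byte 0xE5 = 11100101 matches 1110xxxx → 3-byte sequence.
Byte 1: 0xE5 = 11100101, payload 0101 (4 bits).
Byte 2: 0xBC = 10111100 (10xxxxxx ✓), payload 111100.
Byte 3: 0x87 = 10000111 (10xxxxxx ✓), payload 000111.
Concatenate: 0101111100000111 = 0x5F07 (16 bits → U+5F07).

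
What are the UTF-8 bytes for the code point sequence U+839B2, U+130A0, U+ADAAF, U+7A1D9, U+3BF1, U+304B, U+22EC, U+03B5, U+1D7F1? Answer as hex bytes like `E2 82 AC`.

U+839B2: 4-byte form → F2 83 A6 B2.
U+130A0: 4-byte form → F0 93 82 A0.
U+ADAAF: 4-byte form → F2 AD AA AF.
U+7A1D9: 4-byte form → F1 BA 87 99.
U+3BF1: 3-byte form → E3 AF B1.
U+304B: 3-byte form → E3 81 8B.
U+22EC: 3-byte form → E2 8B AC.
U+03B5: 2-byte form → CE B5.
U+1D7F1: 4-byte form → F0 9D 9F B1.
Concatenated (31 bytes): F2 83 A6 B2 F0 93 82 A0 F2 AD AA AF F1 BA 87 99 E3 AF B1 E3 81 8B E2 8B AC CE B5 F0 9D 9F B1.

F2 83 A6 B2 F0 93 82 A0 F2 AD AA AF F1 BA 87 99 E3 AF B1 E3 81 8B E2 8B AC CE B5 F0 9D 9F B1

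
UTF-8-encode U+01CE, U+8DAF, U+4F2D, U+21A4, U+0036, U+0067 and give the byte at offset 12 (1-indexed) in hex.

1-indexed offset 12 is 0-indexed offset 11.
U+01CE → 2-byte form C7 8E at offsets 0–1.
U+8DAF → 3-byte form E8 B6 AF at offsets 2–4.
U+4F2D → 3-byte form E4 BC AD at offsets 5–7.
U+21A4 → 3-byte form E2 86 A4 at offsets 8–10.
U+0036 → 1-byte form 36 at offsets 11–11.
Offset 11 falls in char 5's range; it's byte 1 of 36 = 0x36.

0x36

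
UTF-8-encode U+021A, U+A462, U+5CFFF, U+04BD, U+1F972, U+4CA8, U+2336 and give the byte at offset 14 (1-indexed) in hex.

1-indexed offset 14 is 0-indexed offset 13.
U+021A → 2-byte form C8 9A at offsets 0–1.
U+A462 → 3-byte form EA 91 A2 at offsets 2–4.
U+5CFFF → 4-byte form F1 9C BF BF at offsets 5–8.
U+04BD → 2-byte form D2 BD at offsets 9–10.
U+1F972 → 4-byte form F0 9F A5 B2 at offsets 11–14.
Offset 13 falls in char 5's range; it's byte 3 of F0 9F A5 B2 = 0xA5.

0xA5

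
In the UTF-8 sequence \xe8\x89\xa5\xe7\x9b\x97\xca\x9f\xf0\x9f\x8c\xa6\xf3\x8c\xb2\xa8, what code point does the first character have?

Offset 0: leading byte 0xE8 = 11101000 → 3-byte char #1 = E8 89 A5.
Leading byte 0xE8 = 11101000 matches 1110xxxx → 3-byte sequence.
Byte 1: 0xE8 = 11101000, payload 1000 (4 bits).
Byte 2: 0x89 = 10001001 (10xxxxxx ✓), payload 001001.
Byte 3: 0xA5 = 10100101 (10xxxxxx ✓), payload 100101.
Concatenate: 1000001001100101 = 0x8265 (16 bits → U+8265).

U+8265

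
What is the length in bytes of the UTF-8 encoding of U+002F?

U+002F = 0x2F. UTF-8 uses 1 byte below 0x80, 2 below 0x800, 3 below 0x10000, 4 up to 0x10FFFF. 0x2F is in U+0000–U+007F → 1 byte.

1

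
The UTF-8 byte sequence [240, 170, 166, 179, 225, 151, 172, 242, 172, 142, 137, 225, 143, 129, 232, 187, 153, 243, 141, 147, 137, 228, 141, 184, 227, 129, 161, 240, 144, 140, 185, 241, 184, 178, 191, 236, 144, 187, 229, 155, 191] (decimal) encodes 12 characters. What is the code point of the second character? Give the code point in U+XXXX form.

Offset 0: leading byte 0xF0 = 11110000 → 4-byte char #1 = F0 AA A6 B3.
Offset 4: leading byte 0xE1 = 11100001 → 3-byte char #2 = E1 97 AC.
Leading byte 0xE1 = 11100001 matches 1110xxxx → 3-byte sequence.
Byte 1: 0xE1 = 11100001, payload 0001 (4 bits).
Byte 2: 0x97 = 10010111 (10xxxxxx ✓), payload 010111.
Byte 3: 0xAC = 10101100 (10xxxxxx ✓), payload 101100.
Concatenate: 0001010111101100 = 0x15EC (16 bits → U+15EC).

U+15EC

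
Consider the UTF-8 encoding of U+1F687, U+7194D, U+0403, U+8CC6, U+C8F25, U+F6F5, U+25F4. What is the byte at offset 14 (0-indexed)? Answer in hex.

U+1F687 → 4-byte form F0 9F 9A 87 at offsets 0–3.
U+7194D → 4-byte form F1 B1 A5 8D at offsets 4–7.
U+0403 → 2-byte form D0 83 at offsets 8–9.
U+8CC6 → 3-byte form E8 B3 86 at offsets 10–12.
U+C8F25 → 4-byte form F3 88 BC A5 at offsets 13–16.
Offset 14 falls in char 5's range; it's byte 2 of F3 88 BC A5 = 0x88.

0x88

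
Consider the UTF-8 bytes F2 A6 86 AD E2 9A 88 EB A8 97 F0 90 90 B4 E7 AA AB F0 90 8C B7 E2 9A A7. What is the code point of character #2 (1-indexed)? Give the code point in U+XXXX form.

U+2688

Offset 0: leading byte 0xF2 = 11110010 → 4-byte char #1 = F2 A6 86 AD.
Offset 4: leading byte 0xE2 = 11100010 → 3-byte char #2 = E2 9A 88.
Leading byte 0xE2 = 11100010 matches 1110xxxx → 3-byte sequence.
Byte 1: 0xE2 = 11100010, payload 0010 (4 bits).
Byte 2: 0x9A = 10011010 (10xxxxxx ✓), payload 011010.
Byte 3: 0x88 = 10001000 (10xxxxxx ✓), payload 001000.
Concatenate: 0010011010001000 = 0x2688 (16 bits → U+2688).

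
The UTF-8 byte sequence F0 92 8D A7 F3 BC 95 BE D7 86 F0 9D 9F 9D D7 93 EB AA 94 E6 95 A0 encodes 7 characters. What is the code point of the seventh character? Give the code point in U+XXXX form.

Offset 0: leading byte 0xF0 = 11110000 → 4-byte char #1 = F0 92 8D A7.
Offset 4: leading byte 0xF3 = 11110011 → 4-byte char #2 = F3 BC 95 BE.
Offset 8: leading byte 0xD7 = 11010111 → 2-byte char #3 = D7 86.
Offset 10: leading byte 0xF0 = 11110000 → 4-byte char #4 = F0 9D 9F 9D.
Offset 14: leading byte 0xD7 = 11010111 → 2-byte char #5 = D7 93.
Offset 16: leading byte 0xEB = 11101011 → 3-byte char #6 = EB AA 94.
Offset 19: leading byte 0xE6 = 11100110 → 3-byte char #7 = E6 95 A0.
Leading byte 0xE6 = 11100110 matches 1110xxxx → 3-byte sequence.
Byte 1: 0xE6 = 11100110, payload 0110 (4 bits).
Byte 2: 0x95 = 10010101 (10xxxxxx ✓), payload 010101.
Byte 3: 0xA0 = 10100000 (10xxxxxx ✓), payload 100000.
Concatenate: 0110010101100000 = 0x6560 (16 bits → U+6560).

U+6560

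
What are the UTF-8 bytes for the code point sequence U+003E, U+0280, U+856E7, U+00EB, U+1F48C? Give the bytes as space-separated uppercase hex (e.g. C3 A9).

U+003E: 1-byte form → 3E.
U+0280: 2-byte form → CA 80.
U+856E7: 4-byte form → F2 85 9B A7.
U+00EB: 2-byte form → C3 AB.
U+1F48C: 4-byte form → F0 9F 92 8C.
Concatenated (13 bytes): 3E CA 80 F2 85 9B A7 C3 AB F0 9F 92 8C.

3E CA 80 F2 85 9B A7 C3 AB F0 9F 92 8C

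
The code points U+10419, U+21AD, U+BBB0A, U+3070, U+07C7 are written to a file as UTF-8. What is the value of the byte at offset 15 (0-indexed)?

0x87

U+10419 → 4-byte form F0 90 90 99 at offsets 0–3.
U+21AD → 3-byte form E2 86 AD at offsets 4–6.
U+BBB0A → 4-byte form F2 BB AC 8A at offsets 7–10.
U+3070 → 3-byte form E3 81 B0 at offsets 11–13.
U+07C7 → 2-byte form DF 87 at offsets 14–15.
Offset 15 falls in char 5's range; it's byte 2 of DF 87 = 0x87.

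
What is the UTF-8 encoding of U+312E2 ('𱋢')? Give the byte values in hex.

F0 B1 8B A2

U+312E2 = 0x312E2 = 201442 decimal. In range U+10000–U+10FFFF → 4-byte form: 11110xxx 10xxxxxx 10xxxxxx 10xxxxxx.
Binary (21 bits): 000110001001011100010.
Split 3+6+6+6: 000 | 110001 | 001011 | 100010.
Byte 1: 11110000 = 0xF0.
Byte 2: 10110001 = 0xB1.
Byte 3: 10001011 = 0x8B.
Byte 4: 10100010 = 0xA2.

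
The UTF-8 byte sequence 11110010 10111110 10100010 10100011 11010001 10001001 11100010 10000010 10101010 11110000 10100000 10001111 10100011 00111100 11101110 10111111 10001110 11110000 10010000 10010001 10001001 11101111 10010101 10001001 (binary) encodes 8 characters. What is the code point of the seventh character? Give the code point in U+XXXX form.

Offset 0: leading byte 0xF2 = 11110010 → 4-byte char #1 = F2 BE A2 A3.
Offset 4: leading byte 0xD1 = 11010001 → 2-byte char #2 = D1 89.
Offset 6: leading byte 0xE2 = 11100010 → 3-byte char #3 = E2 82 AA.
Offset 9: leading byte 0xF0 = 11110000 → 4-byte char #4 = F0 A0 8F A3.
Offset 13: leading byte 0x3C = 00111100 → 1-byte char #5 = 3C.
Offset 14: leading byte 0xEE = 11101110 → 3-byte char #6 = EE BF 8E.
Offset 17: leading byte 0xF0 = 11110000 → 4-byte char #7 = F0 90 91 89.
Leading byte 0xF0 = 11110000 matches 11110xxx → 4-byte sequence.
Byte 1: 0xF0 = 11110000, payload 000 (3 bits).
Byte 2: 0x90 = 10010000 (10xxxxxx ✓), payload 010000.
Byte 3: 0x91 = 10010001 (10xxxxxx ✓), payload 010001.
Byte 4: 0x89 = 10001001 (10xxxxxx ✓), payload 001001.
Concatenate: 000010000010001001001 = 0x10449 (21 bits → U+10449).

U+10449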